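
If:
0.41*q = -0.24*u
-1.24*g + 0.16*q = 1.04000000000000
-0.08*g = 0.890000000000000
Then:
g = -11.12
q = -79.72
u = 136.19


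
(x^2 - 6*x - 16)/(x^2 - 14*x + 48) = (x + 2)/(x - 6)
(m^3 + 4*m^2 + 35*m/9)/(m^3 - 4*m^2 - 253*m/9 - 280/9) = m/(m - 8)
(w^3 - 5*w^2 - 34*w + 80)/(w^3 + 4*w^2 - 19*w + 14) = (w^2 - 3*w - 40)/(w^2 + 6*w - 7)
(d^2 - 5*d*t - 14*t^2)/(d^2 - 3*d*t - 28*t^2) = (d + 2*t)/(d + 4*t)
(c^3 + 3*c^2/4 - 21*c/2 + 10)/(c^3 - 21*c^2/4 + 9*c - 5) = (c + 4)/(c - 2)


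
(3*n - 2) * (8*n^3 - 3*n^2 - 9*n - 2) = 24*n^4 - 25*n^3 - 21*n^2 + 12*n + 4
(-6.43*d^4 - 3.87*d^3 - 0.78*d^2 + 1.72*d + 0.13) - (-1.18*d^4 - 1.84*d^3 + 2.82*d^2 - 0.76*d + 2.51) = -5.25*d^4 - 2.03*d^3 - 3.6*d^2 + 2.48*d - 2.38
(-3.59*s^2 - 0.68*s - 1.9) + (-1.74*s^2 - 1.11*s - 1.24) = -5.33*s^2 - 1.79*s - 3.14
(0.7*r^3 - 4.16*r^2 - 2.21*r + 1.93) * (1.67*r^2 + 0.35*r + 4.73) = 1.169*r^5 - 6.7022*r^4 - 1.8357*r^3 - 17.2272*r^2 - 9.7778*r + 9.1289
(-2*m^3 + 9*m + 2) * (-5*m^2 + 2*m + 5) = 10*m^5 - 4*m^4 - 55*m^3 + 8*m^2 + 49*m + 10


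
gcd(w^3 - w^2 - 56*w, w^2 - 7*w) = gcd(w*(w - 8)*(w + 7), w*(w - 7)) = w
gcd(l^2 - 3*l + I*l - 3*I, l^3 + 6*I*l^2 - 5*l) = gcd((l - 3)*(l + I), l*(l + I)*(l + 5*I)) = l + I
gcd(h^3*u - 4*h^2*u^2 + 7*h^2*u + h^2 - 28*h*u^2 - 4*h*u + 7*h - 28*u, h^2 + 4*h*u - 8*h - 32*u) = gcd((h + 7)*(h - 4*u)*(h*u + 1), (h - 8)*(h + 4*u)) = 1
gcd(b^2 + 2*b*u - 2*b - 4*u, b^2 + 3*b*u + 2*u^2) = b + 2*u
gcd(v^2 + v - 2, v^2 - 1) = v - 1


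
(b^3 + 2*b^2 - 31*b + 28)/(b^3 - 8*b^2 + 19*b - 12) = (b + 7)/(b - 3)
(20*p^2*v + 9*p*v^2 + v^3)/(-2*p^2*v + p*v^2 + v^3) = (20*p^2 + 9*p*v + v^2)/(-2*p^2 + p*v + v^2)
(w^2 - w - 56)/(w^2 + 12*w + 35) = (w - 8)/(w + 5)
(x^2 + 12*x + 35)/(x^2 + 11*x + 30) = (x + 7)/(x + 6)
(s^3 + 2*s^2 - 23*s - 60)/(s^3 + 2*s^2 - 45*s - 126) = (s^2 - s - 20)/(s^2 - s - 42)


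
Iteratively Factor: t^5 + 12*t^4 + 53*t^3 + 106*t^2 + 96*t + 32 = (t + 4)*(t^4 + 8*t^3 + 21*t^2 + 22*t + 8) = (t + 1)*(t + 4)*(t^3 + 7*t^2 + 14*t + 8) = (t + 1)*(t + 2)*(t + 4)*(t^2 + 5*t + 4) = (t + 1)^2*(t + 2)*(t + 4)*(t + 4)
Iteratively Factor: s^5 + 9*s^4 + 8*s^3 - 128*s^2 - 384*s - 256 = (s - 4)*(s^4 + 13*s^3 + 60*s^2 + 112*s + 64) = (s - 4)*(s + 4)*(s^3 + 9*s^2 + 24*s + 16) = (s - 4)*(s + 4)^2*(s^2 + 5*s + 4) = (s - 4)*(s + 1)*(s + 4)^2*(s + 4)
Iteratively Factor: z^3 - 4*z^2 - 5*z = (z + 1)*(z^2 - 5*z) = z*(z + 1)*(z - 5)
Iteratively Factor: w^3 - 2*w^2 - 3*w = (w + 1)*(w^2 - 3*w) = (w - 3)*(w + 1)*(w)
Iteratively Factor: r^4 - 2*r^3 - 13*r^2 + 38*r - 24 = (r - 3)*(r^3 + r^2 - 10*r + 8) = (r - 3)*(r - 2)*(r^2 + 3*r - 4) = (r - 3)*(r - 2)*(r + 4)*(r - 1)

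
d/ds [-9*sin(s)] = -9*cos(s)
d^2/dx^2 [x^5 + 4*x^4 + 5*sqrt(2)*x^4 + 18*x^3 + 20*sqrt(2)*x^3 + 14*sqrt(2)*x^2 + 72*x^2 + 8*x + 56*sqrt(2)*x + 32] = 20*x^3 + 48*x^2 + 60*sqrt(2)*x^2 + 108*x + 120*sqrt(2)*x + 28*sqrt(2) + 144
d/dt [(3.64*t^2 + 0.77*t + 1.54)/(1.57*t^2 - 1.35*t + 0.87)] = (-6.1229*t^2 + 1.498*t + 2.7489)/(2.4649*t^4 - 4.239*t^3 + 4.5543*t^2 - 2.349*t + 0.7569)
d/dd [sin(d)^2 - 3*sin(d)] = (2*sin(d) - 3)*cos(d)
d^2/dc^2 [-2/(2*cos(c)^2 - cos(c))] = 2*(4*(1 - cos(2*c))^2 + 15*cos(c)/2 + 9*cos(2*c)/2 - 3*cos(3*c)/2 - 27/2)/((2*cos(c) - 1)^3*cos(c)^3)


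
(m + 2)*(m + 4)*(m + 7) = m^3 + 13*m^2 + 50*m + 56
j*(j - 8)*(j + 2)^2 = j^4 - 4*j^3 - 28*j^2 - 32*j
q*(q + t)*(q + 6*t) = q^3 + 7*q^2*t + 6*q*t^2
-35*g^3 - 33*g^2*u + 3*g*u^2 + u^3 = (-5*g + u)*(g + u)*(7*g + u)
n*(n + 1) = n^2 + n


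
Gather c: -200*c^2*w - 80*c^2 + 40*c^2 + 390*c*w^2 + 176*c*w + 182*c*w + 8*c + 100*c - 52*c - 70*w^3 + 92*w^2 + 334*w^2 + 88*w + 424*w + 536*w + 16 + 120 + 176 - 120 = c^2*(-200*w - 40) + c*(390*w^2 + 358*w + 56) - 70*w^3 + 426*w^2 + 1048*w + 192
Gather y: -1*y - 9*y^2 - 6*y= -9*y^2 - 7*y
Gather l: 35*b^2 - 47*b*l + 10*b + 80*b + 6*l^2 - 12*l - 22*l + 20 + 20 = 35*b^2 + 90*b + 6*l^2 + l*(-47*b - 34) + 40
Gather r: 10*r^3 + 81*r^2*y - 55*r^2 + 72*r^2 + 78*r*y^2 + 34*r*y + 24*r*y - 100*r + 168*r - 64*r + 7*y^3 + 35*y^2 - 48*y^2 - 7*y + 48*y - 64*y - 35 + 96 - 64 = 10*r^3 + r^2*(81*y + 17) + r*(78*y^2 + 58*y + 4) + 7*y^3 - 13*y^2 - 23*y - 3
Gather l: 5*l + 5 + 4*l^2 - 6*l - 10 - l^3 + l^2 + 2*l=-l^3 + 5*l^2 + l - 5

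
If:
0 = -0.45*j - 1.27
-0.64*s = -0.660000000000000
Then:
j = -2.82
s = 1.03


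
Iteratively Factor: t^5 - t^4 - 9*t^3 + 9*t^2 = (t)*(t^4 - t^3 - 9*t^2 + 9*t) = t*(t - 3)*(t^3 + 2*t^2 - 3*t) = t^2*(t - 3)*(t^2 + 2*t - 3) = t^2*(t - 3)*(t + 3)*(t - 1)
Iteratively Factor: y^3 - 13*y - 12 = (y + 3)*(y^2 - 3*y - 4) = (y - 4)*(y + 3)*(y + 1)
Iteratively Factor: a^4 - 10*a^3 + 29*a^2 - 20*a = (a - 4)*(a^3 - 6*a^2 + 5*a) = (a - 5)*(a - 4)*(a^2 - a) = a*(a - 5)*(a - 4)*(a - 1)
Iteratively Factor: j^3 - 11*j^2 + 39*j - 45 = (j - 3)*(j^2 - 8*j + 15) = (j - 5)*(j - 3)*(j - 3)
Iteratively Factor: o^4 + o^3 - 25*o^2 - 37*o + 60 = (o - 1)*(o^3 + 2*o^2 - 23*o - 60) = (o - 1)*(o + 3)*(o^2 - o - 20) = (o - 1)*(o + 3)*(o + 4)*(o - 5)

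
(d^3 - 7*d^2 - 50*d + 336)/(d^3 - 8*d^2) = (d^2 + d - 42)/d^2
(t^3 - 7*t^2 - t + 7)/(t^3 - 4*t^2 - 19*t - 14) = (t - 1)/(t + 2)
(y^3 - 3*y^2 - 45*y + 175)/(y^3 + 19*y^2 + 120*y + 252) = (y^2 - 10*y + 25)/(y^2 + 12*y + 36)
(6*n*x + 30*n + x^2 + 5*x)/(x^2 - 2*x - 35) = (6*n + x)/(x - 7)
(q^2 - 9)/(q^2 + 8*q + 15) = (q - 3)/(q + 5)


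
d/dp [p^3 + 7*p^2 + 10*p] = 3*p^2 + 14*p + 10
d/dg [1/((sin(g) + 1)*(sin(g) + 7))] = -2*(sin(g) + 4)*cos(g)/((sin(g) + 1)^2*(sin(g) + 7)^2)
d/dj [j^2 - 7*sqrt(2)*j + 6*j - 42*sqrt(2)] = 2*j - 7*sqrt(2) + 6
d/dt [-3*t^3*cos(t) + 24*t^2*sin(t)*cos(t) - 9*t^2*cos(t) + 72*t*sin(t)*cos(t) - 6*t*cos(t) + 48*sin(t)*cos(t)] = 3*t^3*sin(t) + 24*t^2*cos(2*t) - 9*sqrt(2)*t^2*cos(t + pi/4) + 6*t*sin(t) + 24*t*sin(2*t) - 18*t*cos(t) + 72*t*cos(2*t) + 36*sin(2*t) - 6*cos(t) + 48*cos(2*t)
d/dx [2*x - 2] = 2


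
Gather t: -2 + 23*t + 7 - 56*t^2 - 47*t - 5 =-56*t^2 - 24*t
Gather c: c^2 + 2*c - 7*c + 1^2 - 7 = c^2 - 5*c - 6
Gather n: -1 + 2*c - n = 2*c - n - 1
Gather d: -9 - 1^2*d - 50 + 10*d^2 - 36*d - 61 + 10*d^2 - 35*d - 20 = 20*d^2 - 72*d - 140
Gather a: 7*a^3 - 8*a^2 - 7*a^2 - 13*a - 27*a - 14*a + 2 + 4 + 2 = 7*a^3 - 15*a^2 - 54*a + 8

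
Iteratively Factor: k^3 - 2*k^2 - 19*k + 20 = (k + 4)*(k^2 - 6*k + 5) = (k - 1)*(k + 4)*(k - 5)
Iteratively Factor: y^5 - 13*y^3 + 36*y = (y - 3)*(y^4 + 3*y^3 - 4*y^2 - 12*y) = (y - 3)*(y - 2)*(y^3 + 5*y^2 + 6*y) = (y - 3)*(y - 2)*(y + 3)*(y^2 + 2*y) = (y - 3)*(y - 2)*(y + 2)*(y + 3)*(y)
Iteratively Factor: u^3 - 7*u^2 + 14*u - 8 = (u - 2)*(u^2 - 5*u + 4) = (u - 2)*(u - 1)*(u - 4)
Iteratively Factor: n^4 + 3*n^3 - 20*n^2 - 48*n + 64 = (n - 1)*(n^3 + 4*n^2 - 16*n - 64) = (n - 1)*(n + 4)*(n^2 - 16) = (n - 4)*(n - 1)*(n + 4)*(n + 4)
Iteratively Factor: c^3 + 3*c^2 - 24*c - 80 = (c + 4)*(c^2 - c - 20) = (c + 4)^2*(c - 5)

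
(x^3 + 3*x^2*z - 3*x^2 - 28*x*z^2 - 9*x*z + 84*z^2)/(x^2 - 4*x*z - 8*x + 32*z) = (x^2 + 7*x*z - 3*x - 21*z)/(x - 8)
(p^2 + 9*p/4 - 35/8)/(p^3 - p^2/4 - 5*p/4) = (p + 7/2)/(p*(p + 1))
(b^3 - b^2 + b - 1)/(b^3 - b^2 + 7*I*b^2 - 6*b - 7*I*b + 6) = (b - I)/(b + 6*I)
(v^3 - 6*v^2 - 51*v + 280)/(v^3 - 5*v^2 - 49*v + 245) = (v - 8)/(v - 7)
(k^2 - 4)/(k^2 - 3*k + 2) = (k + 2)/(k - 1)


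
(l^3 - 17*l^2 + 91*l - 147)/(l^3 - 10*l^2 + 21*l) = (l - 7)/l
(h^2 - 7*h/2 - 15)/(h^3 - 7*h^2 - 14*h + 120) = (h + 5/2)/(h^2 - h - 20)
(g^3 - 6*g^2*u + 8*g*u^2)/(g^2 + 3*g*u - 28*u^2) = g*(g - 2*u)/(g + 7*u)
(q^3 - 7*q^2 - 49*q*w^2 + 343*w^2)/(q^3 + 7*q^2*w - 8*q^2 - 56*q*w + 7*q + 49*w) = (q - 7*w)/(q - 1)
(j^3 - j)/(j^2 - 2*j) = (j^2 - 1)/(j - 2)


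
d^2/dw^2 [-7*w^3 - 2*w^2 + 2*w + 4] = -42*w - 4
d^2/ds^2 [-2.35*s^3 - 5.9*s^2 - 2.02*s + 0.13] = -14.1*s - 11.8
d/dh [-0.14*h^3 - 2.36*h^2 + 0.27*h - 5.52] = -0.42*h^2 - 4.72*h + 0.27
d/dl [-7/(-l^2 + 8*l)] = 14*(4 - l)/(l^2*(l - 8)^2)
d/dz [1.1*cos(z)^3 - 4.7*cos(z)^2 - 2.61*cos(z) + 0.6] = (-3.3*cos(z)^2 + 9.4*cos(z) + 2.61)*sin(z)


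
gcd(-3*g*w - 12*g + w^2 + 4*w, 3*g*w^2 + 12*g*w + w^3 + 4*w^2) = w + 4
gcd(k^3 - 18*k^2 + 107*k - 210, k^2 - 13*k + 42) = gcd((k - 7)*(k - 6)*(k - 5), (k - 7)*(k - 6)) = k^2 - 13*k + 42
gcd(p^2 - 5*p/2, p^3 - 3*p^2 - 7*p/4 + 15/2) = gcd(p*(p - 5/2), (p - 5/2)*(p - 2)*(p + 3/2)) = p - 5/2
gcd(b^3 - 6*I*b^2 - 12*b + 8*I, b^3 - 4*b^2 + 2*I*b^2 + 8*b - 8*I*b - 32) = b - 2*I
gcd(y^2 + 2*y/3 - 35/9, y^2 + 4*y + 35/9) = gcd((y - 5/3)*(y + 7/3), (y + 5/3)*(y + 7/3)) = y + 7/3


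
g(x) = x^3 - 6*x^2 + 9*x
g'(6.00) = 45.00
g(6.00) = 54.00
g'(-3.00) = 72.00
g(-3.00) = -108.00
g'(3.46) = 3.39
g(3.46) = 0.73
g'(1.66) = -2.65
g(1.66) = 2.98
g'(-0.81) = 20.69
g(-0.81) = -11.76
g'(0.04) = 8.52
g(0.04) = 0.35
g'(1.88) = -2.96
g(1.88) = 2.36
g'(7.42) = 85.13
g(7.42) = 144.96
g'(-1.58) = 35.45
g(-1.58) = -33.14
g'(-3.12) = 75.64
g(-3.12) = -116.86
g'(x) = 3*x^2 - 12*x + 9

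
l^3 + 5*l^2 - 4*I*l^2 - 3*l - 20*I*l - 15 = (l + 5)*(l - 3*I)*(l - I)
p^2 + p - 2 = (p - 1)*(p + 2)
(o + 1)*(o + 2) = o^2 + 3*o + 2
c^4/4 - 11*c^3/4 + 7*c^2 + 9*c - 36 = (c/4 + 1/2)*(c - 6)*(c - 4)*(c - 3)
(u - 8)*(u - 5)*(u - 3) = u^3 - 16*u^2 + 79*u - 120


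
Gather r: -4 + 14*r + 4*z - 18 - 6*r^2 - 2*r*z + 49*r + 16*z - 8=-6*r^2 + r*(63 - 2*z) + 20*z - 30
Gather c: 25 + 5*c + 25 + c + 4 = 6*c + 54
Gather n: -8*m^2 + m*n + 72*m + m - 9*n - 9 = -8*m^2 + 73*m + n*(m - 9) - 9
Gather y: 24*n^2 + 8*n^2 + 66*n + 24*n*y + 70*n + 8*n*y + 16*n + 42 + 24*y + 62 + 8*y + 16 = 32*n^2 + 152*n + y*(32*n + 32) + 120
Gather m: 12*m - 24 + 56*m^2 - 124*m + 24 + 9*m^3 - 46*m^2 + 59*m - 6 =9*m^3 + 10*m^2 - 53*m - 6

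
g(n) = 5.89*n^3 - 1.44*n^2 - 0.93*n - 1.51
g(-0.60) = -2.74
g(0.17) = -1.68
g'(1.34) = 26.94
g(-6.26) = -1497.02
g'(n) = 17.67*n^2 - 2.88*n - 0.93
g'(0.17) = -0.91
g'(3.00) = 149.46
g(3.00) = 141.77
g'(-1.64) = 51.32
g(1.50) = 13.73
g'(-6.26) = 709.54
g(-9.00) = -4403.59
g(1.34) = 8.83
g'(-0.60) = 7.16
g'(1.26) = 23.49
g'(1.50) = 34.51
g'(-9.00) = 1456.26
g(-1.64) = -29.84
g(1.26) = 6.81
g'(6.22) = 664.78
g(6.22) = 1354.37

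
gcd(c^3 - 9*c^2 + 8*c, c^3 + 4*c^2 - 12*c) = c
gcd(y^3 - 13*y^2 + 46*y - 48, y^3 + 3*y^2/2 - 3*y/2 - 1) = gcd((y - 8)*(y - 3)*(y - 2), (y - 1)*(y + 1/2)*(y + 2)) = 1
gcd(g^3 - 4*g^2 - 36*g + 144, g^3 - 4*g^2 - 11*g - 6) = g - 6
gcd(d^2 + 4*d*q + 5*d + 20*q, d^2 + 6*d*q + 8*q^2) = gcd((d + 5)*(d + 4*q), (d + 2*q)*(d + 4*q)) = d + 4*q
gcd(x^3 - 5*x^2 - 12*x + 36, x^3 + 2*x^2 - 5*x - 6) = x^2 + x - 6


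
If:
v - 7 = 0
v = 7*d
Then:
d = 1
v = 7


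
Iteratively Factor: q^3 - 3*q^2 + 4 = (q + 1)*(q^2 - 4*q + 4) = (q - 2)*(q + 1)*(q - 2)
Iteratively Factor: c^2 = (c)*(c)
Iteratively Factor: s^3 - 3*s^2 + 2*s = (s)*(s^2 - 3*s + 2) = s*(s - 1)*(s - 2)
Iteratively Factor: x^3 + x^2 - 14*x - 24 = (x + 3)*(x^2 - 2*x - 8) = (x - 4)*(x + 3)*(x + 2)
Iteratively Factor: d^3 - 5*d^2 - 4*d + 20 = (d - 2)*(d^2 - 3*d - 10) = (d - 5)*(d - 2)*(d + 2)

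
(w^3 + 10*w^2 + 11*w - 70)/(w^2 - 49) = (w^2 + 3*w - 10)/(w - 7)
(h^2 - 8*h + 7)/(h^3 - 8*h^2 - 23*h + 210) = (h - 1)/(h^2 - h - 30)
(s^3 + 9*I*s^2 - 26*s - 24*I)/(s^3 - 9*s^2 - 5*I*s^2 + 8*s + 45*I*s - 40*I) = (s^3 + 9*I*s^2 - 26*s - 24*I)/(s^3 - s^2*(9 + 5*I) + s*(8 + 45*I) - 40*I)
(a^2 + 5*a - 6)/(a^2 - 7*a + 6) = (a + 6)/(a - 6)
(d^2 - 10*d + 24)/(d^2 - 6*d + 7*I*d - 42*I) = (d - 4)/(d + 7*I)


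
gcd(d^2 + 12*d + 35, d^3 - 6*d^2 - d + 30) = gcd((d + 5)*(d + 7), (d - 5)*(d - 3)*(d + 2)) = 1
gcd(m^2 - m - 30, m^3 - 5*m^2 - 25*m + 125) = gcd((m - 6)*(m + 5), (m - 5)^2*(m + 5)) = m + 5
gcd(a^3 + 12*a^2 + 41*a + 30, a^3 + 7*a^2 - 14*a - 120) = a^2 + 11*a + 30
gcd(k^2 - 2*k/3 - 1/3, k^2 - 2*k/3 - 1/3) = k^2 - 2*k/3 - 1/3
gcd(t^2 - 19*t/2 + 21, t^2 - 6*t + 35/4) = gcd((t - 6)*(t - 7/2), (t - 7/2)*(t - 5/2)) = t - 7/2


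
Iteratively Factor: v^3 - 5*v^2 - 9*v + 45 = (v + 3)*(v^2 - 8*v + 15) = (v - 3)*(v + 3)*(v - 5)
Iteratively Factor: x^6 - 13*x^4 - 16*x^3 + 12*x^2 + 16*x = (x - 4)*(x^5 + 4*x^4 + 3*x^3 - 4*x^2 - 4*x) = x*(x - 4)*(x^4 + 4*x^3 + 3*x^2 - 4*x - 4) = x*(x - 4)*(x + 2)*(x^3 + 2*x^2 - x - 2) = x*(x - 4)*(x + 1)*(x + 2)*(x^2 + x - 2) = x*(x - 4)*(x - 1)*(x + 1)*(x + 2)*(x + 2)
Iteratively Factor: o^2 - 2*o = (o - 2)*(o)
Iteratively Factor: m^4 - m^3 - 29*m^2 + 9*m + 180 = (m + 4)*(m^3 - 5*m^2 - 9*m + 45) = (m - 5)*(m + 4)*(m^2 - 9) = (m - 5)*(m - 3)*(m + 4)*(m + 3)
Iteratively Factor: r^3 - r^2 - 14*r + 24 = (r + 4)*(r^2 - 5*r + 6) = (r - 2)*(r + 4)*(r - 3)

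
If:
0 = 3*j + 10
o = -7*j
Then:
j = -10/3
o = 70/3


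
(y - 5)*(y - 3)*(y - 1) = y^3 - 9*y^2 + 23*y - 15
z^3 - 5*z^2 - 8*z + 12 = (z - 6)*(z - 1)*(z + 2)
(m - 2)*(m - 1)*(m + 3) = m^3 - 7*m + 6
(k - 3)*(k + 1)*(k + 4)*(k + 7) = k^4 + 9*k^3 + 3*k^2 - 89*k - 84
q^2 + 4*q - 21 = (q - 3)*(q + 7)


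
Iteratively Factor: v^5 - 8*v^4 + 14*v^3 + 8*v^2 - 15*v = (v - 3)*(v^4 - 5*v^3 - v^2 + 5*v) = v*(v - 3)*(v^3 - 5*v^2 - v + 5) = v*(v - 3)*(v - 1)*(v^2 - 4*v - 5) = v*(v - 5)*(v - 3)*(v - 1)*(v + 1)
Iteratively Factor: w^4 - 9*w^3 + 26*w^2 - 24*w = (w - 2)*(w^3 - 7*w^2 + 12*w) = (w - 3)*(w - 2)*(w^2 - 4*w) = (w - 4)*(w - 3)*(w - 2)*(w)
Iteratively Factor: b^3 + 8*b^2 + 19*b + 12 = (b + 3)*(b^2 + 5*b + 4) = (b + 3)*(b + 4)*(b + 1)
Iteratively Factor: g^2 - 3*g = (g - 3)*(g)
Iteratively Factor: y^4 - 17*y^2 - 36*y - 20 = (y + 2)*(y^3 - 2*y^2 - 13*y - 10) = (y - 5)*(y + 2)*(y^2 + 3*y + 2) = (y - 5)*(y + 1)*(y + 2)*(y + 2)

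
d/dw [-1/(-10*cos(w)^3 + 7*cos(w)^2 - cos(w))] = (30*sin(w) + sin(w)/cos(w)^2 - 14*tan(w))/((2*cos(w) - 1)^2*(5*cos(w) - 1)^2)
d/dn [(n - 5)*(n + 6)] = 2*n + 1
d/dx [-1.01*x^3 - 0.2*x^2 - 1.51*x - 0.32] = -3.03*x^2 - 0.4*x - 1.51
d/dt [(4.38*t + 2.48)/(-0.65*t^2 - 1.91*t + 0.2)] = (2.847*t^2 + 3.224*t + 5.6128)/(0.4225*t^4 + 2.483*t^3 + 3.3881*t^2 - 0.764*t + 0.04)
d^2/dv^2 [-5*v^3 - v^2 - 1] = -30*v - 2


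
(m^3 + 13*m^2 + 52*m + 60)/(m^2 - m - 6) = (m^2 + 11*m + 30)/(m - 3)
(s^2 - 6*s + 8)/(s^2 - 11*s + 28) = (s - 2)/(s - 7)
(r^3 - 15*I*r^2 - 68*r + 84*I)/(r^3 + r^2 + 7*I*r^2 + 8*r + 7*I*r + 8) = (r^3 - 15*I*r^2 - 68*r + 84*I)/(r^3 + r^2*(1 + 7*I) + r*(8 + 7*I) + 8)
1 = 1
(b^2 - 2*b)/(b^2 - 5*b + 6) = b/(b - 3)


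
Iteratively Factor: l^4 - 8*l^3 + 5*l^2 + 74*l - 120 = (l - 4)*(l^3 - 4*l^2 - 11*l + 30) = (l - 4)*(l + 3)*(l^2 - 7*l + 10) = (l - 4)*(l - 2)*(l + 3)*(l - 5)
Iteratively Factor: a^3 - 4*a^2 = (a - 4)*(a^2) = a*(a - 4)*(a)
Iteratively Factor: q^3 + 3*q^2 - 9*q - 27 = (q + 3)*(q^2 - 9) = (q + 3)^2*(q - 3)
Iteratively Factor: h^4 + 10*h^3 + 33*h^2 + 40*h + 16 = (h + 1)*(h^3 + 9*h^2 + 24*h + 16) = (h + 1)*(h + 4)*(h^2 + 5*h + 4) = (h + 1)^2*(h + 4)*(h + 4)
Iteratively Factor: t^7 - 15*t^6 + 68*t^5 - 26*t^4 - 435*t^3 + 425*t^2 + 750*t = (t + 1)*(t^6 - 16*t^5 + 84*t^4 - 110*t^3 - 325*t^2 + 750*t) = (t - 3)*(t + 1)*(t^5 - 13*t^4 + 45*t^3 + 25*t^2 - 250*t) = t*(t - 3)*(t + 1)*(t^4 - 13*t^3 + 45*t^2 + 25*t - 250) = t*(t - 5)*(t - 3)*(t + 1)*(t^3 - 8*t^2 + 5*t + 50) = t*(t - 5)*(t - 3)*(t + 1)*(t + 2)*(t^2 - 10*t + 25) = t*(t - 5)^2*(t - 3)*(t + 1)*(t + 2)*(t - 5)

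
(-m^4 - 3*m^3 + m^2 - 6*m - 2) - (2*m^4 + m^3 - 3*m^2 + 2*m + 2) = -3*m^4 - 4*m^3 + 4*m^2 - 8*m - 4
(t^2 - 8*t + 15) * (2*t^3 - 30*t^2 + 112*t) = 2*t^5 - 46*t^4 + 382*t^3 - 1346*t^2 + 1680*t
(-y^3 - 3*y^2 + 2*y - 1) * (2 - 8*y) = 8*y^4 + 22*y^3 - 22*y^2 + 12*y - 2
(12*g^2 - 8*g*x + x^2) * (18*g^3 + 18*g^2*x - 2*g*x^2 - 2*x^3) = 216*g^5 + 72*g^4*x - 150*g^3*x^2 + 10*g^2*x^3 + 14*g*x^4 - 2*x^5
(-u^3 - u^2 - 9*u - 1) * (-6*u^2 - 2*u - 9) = 6*u^5 + 8*u^4 + 65*u^3 + 33*u^2 + 83*u + 9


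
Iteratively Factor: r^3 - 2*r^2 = (r)*(r^2 - 2*r) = r^2*(r - 2)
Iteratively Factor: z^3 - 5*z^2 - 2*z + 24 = (z - 4)*(z^2 - z - 6) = (z - 4)*(z - 3)*(z + 2)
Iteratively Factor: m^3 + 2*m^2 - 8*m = (m + 4)*(m^2 - 2*m) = m*(m + 4)*(m - 2)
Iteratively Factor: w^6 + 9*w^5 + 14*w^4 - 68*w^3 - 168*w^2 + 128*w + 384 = (w - 2)*(w^5 + 11*w^4 + 36*w^3 + 4*w^2 - 160*w - 192) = (w - 2)^2*(w^4 + 13*w^3 + 62*w^2 + 128*w + 96) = (w - 2)^2*(w + 2)*(w^3 + 11*w^2 + 40*w + 48) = (w - 2)^2*(w + 2)*(w + 3)*(w^2 + 8*w + 16) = (w - 2)^2*(w + 2)*(w + 3)*(w + 4)*(w + 4)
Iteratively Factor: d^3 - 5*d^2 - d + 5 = (d - 5)*(d^2 - 1) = (d - 5)*(d - 1)*(d + 1)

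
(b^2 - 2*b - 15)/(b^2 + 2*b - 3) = (b - 5)/(b - 1)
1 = 1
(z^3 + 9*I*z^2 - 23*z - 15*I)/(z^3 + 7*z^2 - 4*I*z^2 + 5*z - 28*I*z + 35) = (z^2 + 8*I*z - 15)/(z^2 + z*(7 - 5*I) - 35*I)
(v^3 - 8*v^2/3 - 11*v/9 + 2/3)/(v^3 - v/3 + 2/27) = 3*(v - 3)/(3*v - 1)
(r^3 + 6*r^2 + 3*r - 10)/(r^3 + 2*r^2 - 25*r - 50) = (r - 1)/(r - 5)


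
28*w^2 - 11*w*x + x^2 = (-7*w + x)*(-4*w + x)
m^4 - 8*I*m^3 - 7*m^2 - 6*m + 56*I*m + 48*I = (m - 3)*(m + 1)*(m + 2)*(m - 8*I)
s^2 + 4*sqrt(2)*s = s*(s + 4*sqrt(2))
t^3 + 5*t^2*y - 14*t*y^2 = t*(t - 2*y)*(t + 7*y)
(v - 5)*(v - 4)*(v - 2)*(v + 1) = v^4 - 10*v^3 + 27*v^2 - 2*v - 40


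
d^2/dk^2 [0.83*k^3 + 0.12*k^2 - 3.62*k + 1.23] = 4.98*k + 0.24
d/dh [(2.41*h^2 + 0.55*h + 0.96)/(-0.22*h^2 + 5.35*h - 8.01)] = (13.0145*h^2 - 38.1858*h - 9.5415)/(0.0484*h^4 - 2.354*h^3 + 32.1469*h^2 - 85.707*h + 64.1601)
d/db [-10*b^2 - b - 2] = -20*b - 1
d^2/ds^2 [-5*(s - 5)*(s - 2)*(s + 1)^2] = -60*s^2 + 150*s + 30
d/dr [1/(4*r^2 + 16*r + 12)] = (-r - 2)/(2*(r^2 + 4*r + 3)^2)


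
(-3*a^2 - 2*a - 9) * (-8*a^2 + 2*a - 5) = 24*a^4 + 10*a^3 + 83*a^2 - 8*a + 45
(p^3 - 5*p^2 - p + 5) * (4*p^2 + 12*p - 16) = 4*p^5 - 8*p^4 - 80*p^3 + 88*p^2 + 76*p - 80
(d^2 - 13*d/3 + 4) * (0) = 0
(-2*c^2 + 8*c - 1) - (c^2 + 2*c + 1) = -3*c^2 + 6*c - 2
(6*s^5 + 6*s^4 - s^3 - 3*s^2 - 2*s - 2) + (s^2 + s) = 6*s^5 + 6*s^4 - s^3 - 2*s^2 - s - 2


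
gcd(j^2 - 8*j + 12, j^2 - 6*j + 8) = j - 2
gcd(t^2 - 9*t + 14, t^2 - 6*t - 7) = t - 7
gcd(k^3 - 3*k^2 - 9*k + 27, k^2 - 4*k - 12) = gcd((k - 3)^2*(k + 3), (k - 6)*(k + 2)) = 1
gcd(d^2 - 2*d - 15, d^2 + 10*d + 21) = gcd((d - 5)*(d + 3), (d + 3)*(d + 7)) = d + 3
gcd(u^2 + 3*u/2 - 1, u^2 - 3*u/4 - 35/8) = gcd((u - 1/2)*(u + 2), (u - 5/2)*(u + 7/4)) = 1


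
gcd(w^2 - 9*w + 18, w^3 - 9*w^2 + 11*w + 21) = w - 3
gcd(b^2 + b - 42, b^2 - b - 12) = 1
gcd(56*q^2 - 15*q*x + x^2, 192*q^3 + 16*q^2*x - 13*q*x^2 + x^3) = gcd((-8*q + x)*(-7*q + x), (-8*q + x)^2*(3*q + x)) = -8*q + x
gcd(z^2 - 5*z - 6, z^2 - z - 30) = z - 6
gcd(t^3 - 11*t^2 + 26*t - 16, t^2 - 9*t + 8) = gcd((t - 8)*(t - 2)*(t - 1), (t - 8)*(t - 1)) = t^2 - 9*t + 8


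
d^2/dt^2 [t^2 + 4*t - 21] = 2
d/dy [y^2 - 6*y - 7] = 2*y - 6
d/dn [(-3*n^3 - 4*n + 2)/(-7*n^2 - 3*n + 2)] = (21*n^4 + 18*n^3 - 46*n^2 + 28*n - 2)/(49*n^4 + 42*n^3 - 19*n^2 - 12*n + 4)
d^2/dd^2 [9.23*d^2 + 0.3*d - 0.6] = 18.4600000000000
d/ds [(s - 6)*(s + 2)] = 2*s - 4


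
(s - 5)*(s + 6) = s^2 + s - 30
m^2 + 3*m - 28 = (m - 4)*(m + 7)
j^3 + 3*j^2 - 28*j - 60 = (j - 5)*(j + 2)*(j + 6)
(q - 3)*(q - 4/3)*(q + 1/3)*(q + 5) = q^4 + q^3 - 157*q^2/9 + 127*q/9 + 20/3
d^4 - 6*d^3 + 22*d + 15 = (d - 5)*(d - 3)*(d + 1)^2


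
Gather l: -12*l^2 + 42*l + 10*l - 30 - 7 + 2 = -12*l^2 + 52*l - 35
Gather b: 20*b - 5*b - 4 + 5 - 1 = 15*b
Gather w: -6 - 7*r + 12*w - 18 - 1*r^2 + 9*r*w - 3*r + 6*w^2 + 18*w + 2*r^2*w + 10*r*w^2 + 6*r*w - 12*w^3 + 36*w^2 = -r^2 - 10*r - 12*w^3 + w^2*(10*r + 42) + w*(2*r^2 + 15*r + 30) - 24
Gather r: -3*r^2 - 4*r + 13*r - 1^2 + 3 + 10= -3*r^2 + 9*r + 12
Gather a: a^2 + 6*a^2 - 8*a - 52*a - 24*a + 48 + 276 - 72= 7*a^2 - 84*a + 252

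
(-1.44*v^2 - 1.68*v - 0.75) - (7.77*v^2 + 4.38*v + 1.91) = -9.21*v^2 - 6.06*v - 2.66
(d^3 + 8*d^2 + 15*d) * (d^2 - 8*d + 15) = d^5 - 34*d^3 + 225*d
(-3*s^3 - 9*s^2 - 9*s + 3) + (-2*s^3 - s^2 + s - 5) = -5*s^3 - 10*s^2 - 8*s - 2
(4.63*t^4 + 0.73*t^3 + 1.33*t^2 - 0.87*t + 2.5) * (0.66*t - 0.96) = 3.0558*t^5 - 3.963*t^4 + 0.177*t^3 - 1.851*t^2 + 2.4852*t - 2.4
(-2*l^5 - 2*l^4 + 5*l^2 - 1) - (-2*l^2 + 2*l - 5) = -2*l^5 - 2*l^4 + 7*l^2 - 2*l + 4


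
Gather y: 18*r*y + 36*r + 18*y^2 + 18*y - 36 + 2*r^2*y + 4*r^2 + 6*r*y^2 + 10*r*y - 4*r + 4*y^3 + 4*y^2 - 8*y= 4*r^2 + 32*r + 4*y^3 + y^2*(6*r + 22) + y*(2*r^2 + 28*r + 10) - 36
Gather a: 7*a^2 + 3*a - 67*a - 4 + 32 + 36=7*a^2 - 64*a + 64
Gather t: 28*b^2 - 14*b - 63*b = 28*b^2 - 77*b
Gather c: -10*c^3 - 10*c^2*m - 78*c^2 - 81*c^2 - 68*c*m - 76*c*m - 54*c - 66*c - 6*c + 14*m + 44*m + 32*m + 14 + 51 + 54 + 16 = -10*c^3 + c^2*(-10*m - 159) + c*(-144*m - 126) + 90*m + 135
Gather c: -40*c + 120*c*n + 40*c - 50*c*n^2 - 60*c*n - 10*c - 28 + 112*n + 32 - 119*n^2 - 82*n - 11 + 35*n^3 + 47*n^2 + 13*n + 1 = c*(-50*n^2 + 60*n - 10) + 35*n^3 - 72*n^2 + 43*n - 6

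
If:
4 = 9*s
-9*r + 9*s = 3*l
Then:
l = 4/3 - 3*r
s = 4/9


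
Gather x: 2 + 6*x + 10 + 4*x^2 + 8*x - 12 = 4*x^2 + 14*x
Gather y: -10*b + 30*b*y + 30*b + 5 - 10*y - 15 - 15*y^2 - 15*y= 20*b - 15*y^2 + y*(30*b - 25) - 10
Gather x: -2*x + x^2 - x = x^2 - 3*x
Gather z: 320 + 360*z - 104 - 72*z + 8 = 288*z + 224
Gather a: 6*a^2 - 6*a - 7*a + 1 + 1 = 6*a^2 - 13*a + 2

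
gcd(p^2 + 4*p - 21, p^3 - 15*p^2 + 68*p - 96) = p - 3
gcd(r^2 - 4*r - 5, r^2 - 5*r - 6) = r + 1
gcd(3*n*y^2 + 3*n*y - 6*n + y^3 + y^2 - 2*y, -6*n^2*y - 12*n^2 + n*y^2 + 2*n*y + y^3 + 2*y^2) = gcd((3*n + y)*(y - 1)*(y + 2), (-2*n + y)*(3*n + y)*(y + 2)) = 3*n*y + 6*n + y^2 + 2*y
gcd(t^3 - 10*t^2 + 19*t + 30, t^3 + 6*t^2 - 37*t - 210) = t - 6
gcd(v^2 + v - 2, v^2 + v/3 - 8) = 1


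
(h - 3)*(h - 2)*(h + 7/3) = h^3 - 8*h^2/3 - 17*h/3 + 14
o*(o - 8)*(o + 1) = o^3 - 7*o^2 - 8*o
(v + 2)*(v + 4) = v^2 + 6*v + 8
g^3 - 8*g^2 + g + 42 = (g - 7)*(g - 3)*(g + 2)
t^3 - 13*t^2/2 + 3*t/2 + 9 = (t - 6)*(t - 3/2)*(t + 1)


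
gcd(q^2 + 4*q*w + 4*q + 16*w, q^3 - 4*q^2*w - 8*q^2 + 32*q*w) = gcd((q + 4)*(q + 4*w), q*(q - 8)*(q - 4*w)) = 1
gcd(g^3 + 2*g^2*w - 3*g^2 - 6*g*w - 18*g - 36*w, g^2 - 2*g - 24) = g - 6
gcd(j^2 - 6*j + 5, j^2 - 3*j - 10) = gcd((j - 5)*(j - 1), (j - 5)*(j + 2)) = j - 5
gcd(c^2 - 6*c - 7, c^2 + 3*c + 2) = c + 1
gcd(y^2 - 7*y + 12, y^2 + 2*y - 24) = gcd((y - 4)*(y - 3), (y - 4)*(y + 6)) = y - 4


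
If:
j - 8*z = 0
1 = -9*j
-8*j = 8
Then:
No Solution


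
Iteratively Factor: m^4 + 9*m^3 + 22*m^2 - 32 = (m - 1)*(m^3 + 10*m^2 + 32*m + 32) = (m - 1)*(m + 4)*(m^2 + 6*m + 8) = (m - 1)*(m + 4)^2*(m + 2)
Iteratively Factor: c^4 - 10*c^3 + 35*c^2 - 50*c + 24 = (c - 2)*(c^3 - 8*c^2 + 19*c - 12) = (c - 4)*(c - 2)*(c^2 - 4*c + 3) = (c - 4)*(c - 3)*(c - 2)*(c - 1)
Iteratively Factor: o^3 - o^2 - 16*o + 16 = (o + 4)*(o^2 - 5*o + 4) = (o - 1)*(o + 4)*(o - 4)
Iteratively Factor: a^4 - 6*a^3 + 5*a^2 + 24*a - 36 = (a + 2)*(a^3 - 8*a^2 + 21*a - 18) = (a - 3)*(a + 2)*(a^2 - 5*a + 6) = (a - 3)*(a - 2)*(a + 2)*(a - 3)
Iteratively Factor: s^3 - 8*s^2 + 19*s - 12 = (s - 1)*(s^2 - 7*s + 12) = (s - 3)*(s - 1)*(s - 4)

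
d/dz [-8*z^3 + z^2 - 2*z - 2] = -24*z^2 + 2*z - 2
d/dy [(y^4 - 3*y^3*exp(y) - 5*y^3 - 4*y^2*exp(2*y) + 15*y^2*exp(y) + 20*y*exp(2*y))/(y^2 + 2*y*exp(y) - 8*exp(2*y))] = (-5*y^5*exp(y) + 2*y^5 + 8*y^4*exp(2*y) + 28*y^4*exp(y) - 5*y^4 - 32*y^3*exp(3*y) - 84*y^3*exp(2*y) - 20*y^3*exp(y) + 224*y^2*exp(3*y) + 130*y^2*exp(2*y) + 64*y*exp(4*y) - 240*y*exp(3*y) - 160*exp(4*y))/(y^4 + 4*y^3*exp(y) - 12*y^2*exp(2*y) - 32*y*exp(3*y) + 64*exp(4*y))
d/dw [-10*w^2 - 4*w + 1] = -20*w - 4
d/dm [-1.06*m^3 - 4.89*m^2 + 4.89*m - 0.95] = -3.18*m^2 - 9.78*m + 4.89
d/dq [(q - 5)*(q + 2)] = 2*q - 3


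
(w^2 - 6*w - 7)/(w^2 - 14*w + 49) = (w + 1)/(w - 7)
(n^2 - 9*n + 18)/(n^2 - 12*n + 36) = (n - 3)/(n - 6)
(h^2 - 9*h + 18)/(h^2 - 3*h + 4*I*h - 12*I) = (h - 6)/(h + 4*I)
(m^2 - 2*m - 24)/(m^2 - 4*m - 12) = (m + 4)/(m + 2)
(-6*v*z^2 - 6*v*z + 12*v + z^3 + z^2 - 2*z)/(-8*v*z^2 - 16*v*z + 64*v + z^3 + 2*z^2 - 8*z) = (6*v*z^2 + 6*v*z - 12*v - z^3 - z^2 + 2*z)/(8*v*z^2 + 16*v*z - 64*v - z^3 - 2*z^2 + 8*z)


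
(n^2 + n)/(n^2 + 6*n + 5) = n/(n + 5)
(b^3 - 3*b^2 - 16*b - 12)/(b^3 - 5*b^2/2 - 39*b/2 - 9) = 2*(b^2 + 3*b + 2)/(2*b^2 + 7*b + 3)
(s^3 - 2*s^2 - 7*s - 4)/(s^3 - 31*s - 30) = (s^2 - 3*s - 4)/(s^2 - s - 30)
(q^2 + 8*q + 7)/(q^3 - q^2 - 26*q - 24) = (q + 7)/(q^2 - 2*q - 24)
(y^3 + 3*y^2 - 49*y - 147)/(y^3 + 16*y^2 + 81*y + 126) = (y - 7)/(y + 6)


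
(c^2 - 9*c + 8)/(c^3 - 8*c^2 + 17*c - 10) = (c - 8)/(c^2 - 7*c + 10)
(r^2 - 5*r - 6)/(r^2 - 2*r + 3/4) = 4*(r^2 - 5*r - 6)/(4*r^2 - 8*r + 3)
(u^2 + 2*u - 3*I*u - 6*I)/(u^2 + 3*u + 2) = (u - 3*I)/(u + 1)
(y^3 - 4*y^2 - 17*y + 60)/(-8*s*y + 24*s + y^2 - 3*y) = (y^2 - y - 20)/(-8*s + y)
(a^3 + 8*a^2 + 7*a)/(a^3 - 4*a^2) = (a^2 + 8*a + 7)/(a*(a - 4))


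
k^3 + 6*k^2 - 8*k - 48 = (k + 6)*(k - 2*sqrt(2))*(k + 2*sqrt(2))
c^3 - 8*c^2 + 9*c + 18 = (c - 6)*(c - 3)*(c + 1)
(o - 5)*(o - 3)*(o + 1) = o^3 - 7*o^2 + 7*o + 15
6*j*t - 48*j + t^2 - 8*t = (6*j + t)*(t - 8)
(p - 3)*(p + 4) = p^2 + p - 12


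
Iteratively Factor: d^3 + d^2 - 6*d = (d - 2)*(d^2 + 3*d) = (d - 2)*(d + 3)*(d)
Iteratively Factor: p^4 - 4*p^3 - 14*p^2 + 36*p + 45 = (p - 3)*(p^3 - p^2 - 17*p - 15) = (p - 3)*(p + 3)*(p^2 - 4*p - 5) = (p - 3)*(p + 1)*(p + 3)*(p - 5)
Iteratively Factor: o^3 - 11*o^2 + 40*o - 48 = (o - 4)*(o^2 - 7*o + 12) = (o - 4)^2*(o - 3)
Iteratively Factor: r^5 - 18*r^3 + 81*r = (r + 3)*(r^4 - 3*r^3 - 9*r^2 + 27*r) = (r - 3)*(r + 3)*(r^3 - 9*r) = r*(r - 3)*(r + 3)*(r^2 - 9) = r*(r - 3)^2*(r + 3)*(r + 3)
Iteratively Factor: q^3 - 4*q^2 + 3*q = (q - 3)*(q^2 - q) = (q - 3)*(q - 1)*(q)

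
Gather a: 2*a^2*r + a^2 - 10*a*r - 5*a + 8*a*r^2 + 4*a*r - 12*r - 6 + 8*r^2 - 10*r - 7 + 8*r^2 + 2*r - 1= a^2*(2*r + 1) + a*(8*r^2 - 6*r - 5) + 16*r^2 - 20*r - 14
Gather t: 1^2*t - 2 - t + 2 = 0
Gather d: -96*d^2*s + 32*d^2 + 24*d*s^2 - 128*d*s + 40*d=d^2*(32 - 96*s) + d*(24*s^2 - 128*s + 40)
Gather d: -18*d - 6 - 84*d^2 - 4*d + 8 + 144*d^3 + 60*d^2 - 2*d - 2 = 144*d^3 - 24*d^2 - 24*d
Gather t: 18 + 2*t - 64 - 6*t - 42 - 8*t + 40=-12*t - 48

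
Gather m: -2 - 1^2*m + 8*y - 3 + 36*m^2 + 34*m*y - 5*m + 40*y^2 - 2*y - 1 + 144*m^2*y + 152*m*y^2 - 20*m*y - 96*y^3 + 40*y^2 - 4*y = m^2*(144*y + 36) + m*(152*y^2 + 14*y - 6) - 96*y^3 + 80*y^2 + 2*y - 6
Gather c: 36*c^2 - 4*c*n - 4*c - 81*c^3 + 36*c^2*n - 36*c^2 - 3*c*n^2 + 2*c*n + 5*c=-81*c^3 + 36*c^2*n + c*(-3*n^2 - 2*n + 1)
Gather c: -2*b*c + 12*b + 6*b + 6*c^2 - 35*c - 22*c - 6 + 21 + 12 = 18*b + 6*c^2 + c*(-2*b - 57) + 27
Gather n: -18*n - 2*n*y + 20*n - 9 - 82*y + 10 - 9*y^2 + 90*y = n*(2 - 2*y) - 9*y^2 + 8*y + 1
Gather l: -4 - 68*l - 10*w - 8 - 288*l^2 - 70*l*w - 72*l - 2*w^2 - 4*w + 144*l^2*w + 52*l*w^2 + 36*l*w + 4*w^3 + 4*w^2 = l^2*(144*w - 288) + l*(52*w^2 - 34*w - 140) + 4*w^3 + 2*w^2 - 14*w - 12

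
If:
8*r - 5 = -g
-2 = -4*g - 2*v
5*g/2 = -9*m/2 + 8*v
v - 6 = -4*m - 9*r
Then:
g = 557/1409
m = 215/1409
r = 811/1409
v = 295/1409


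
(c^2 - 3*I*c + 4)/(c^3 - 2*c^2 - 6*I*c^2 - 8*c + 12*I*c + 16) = (c + I)/(c^2 - 2*c*(1 + I) + 4*I)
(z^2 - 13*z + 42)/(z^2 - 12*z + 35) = (z - 6)/(z - 5)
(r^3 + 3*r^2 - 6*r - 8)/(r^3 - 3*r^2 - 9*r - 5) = (r^2 + 2*r - 8)/(r^2 - 4*r - 5)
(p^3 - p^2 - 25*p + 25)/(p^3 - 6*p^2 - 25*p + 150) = (p - 1)/(p - 6)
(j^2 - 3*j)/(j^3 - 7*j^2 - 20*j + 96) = j/(j^2 - 4*j - 32)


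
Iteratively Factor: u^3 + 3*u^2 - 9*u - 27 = (u + 3)*(u^2 - 9) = (u + 3)^2*(u - 3)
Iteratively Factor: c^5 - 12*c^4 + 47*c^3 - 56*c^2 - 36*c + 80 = (c - 2)*(c^4 - 10*c^3 + 27*c^2 - 2*c - 40) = (c - 2)*(c + 1)*(c^3 - 11*c^2 + 38*c - 40) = (c - 2)^2*(c + 1)*(c^2 - 9*c + 20) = (c - 4)*(c - 2)^2*(c + 1)*(c - 5)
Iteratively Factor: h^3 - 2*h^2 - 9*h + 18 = (h - 2)*(h^2 - 9) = (h - 3)*(h - 2)*(h + 3)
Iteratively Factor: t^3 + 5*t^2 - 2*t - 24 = (t + 3)*(t^2 + 2*t - 8) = (t + 3)*(t + 4)*(t - 2)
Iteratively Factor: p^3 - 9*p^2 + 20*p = (p - 4)*(p^2 - 5*p) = p*(p - 4)*(p - 5)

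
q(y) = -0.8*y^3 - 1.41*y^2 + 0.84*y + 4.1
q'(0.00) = 0.84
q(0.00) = 4.10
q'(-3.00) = -12.30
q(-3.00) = 10.49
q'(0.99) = -4.30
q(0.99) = 2.77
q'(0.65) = -2.01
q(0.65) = 3.83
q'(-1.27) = 0.55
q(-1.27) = 2.40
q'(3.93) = -47.31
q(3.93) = -62.93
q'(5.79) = -95.95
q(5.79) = -193.59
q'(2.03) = -14.77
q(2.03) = -6.70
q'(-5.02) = -45.48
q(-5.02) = 65.56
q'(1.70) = -10.89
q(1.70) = -2.48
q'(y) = -2.4*y^2 - 2.82*y + 0.84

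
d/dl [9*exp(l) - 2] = 9*exp(l)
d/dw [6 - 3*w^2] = -6*w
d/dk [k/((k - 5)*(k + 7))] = (-k^2 - 35)/(k^4 + 4*k^3 - 66*k^2 - 140*k + 1225)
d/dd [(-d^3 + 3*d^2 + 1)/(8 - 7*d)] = (14*d^3 - 45*d^2 + 48*d + 7)/(49*d^2 - 112*d + 64)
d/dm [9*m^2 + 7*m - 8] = 18*m + 7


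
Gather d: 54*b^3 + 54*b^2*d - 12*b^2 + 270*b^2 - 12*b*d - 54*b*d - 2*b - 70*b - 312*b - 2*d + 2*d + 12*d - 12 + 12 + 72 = 54*b^3 + 258*b^2 - 384*b + d*(54*b^2 - 66*b + 12) + 72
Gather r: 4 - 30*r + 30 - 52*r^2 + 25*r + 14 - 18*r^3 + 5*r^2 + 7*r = -18*r^3 - 47*r^2 + 2*r + 48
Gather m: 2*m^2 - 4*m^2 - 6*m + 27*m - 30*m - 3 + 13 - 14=-2*m^2 - 9*m - 4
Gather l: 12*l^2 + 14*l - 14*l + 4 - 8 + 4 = 12*l^2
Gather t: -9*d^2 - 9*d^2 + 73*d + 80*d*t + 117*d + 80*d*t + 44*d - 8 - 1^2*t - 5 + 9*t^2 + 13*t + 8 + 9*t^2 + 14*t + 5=-18*d^2 + 234*d + 18*t^2 + t*(160*d + 26)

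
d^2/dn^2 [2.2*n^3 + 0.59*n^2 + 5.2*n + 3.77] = 13.2*n + 1.18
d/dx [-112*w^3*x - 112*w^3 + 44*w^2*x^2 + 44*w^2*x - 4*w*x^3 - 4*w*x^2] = 4*w*(-28*w^2 + 22*w*x + 11*w - 3*x^2 - 2*x)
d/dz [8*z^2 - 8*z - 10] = 16*z - 8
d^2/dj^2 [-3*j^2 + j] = -6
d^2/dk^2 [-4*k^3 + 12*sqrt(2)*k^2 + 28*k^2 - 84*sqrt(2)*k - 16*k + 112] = -24*k + 24*sqrt(2) + 56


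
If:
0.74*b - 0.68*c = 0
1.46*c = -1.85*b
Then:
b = 0.00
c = 0.00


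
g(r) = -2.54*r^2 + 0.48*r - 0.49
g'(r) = 0.48 - 5.08*r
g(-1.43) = -6.37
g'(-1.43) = 7.74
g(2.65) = -17.06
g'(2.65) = -12.98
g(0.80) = -1.73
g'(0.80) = -3.58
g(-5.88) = -91.13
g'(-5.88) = 30.35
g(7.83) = -152.46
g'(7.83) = -39.30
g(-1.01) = -3.57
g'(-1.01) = 5.61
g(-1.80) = -9.58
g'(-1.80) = 9.62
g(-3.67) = -36.46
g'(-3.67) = 19.12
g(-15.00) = -579.19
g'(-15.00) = 76.68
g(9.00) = -201.91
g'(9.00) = -45.24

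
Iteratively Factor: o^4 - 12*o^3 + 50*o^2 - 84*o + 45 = (o - 5)*(o^3 - 7*o^2 + 15*o - 9) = (o - 5)*(o - 1)*(o^2 - 6*o + 9) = (o - 5)*(o - 3)*(o - 1)*(o - 3)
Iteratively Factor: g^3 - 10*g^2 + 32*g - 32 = (g - 4)*(g^2 - 6*g + 8) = (g - 4)^2*(g - 2)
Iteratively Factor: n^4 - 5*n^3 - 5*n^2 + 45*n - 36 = (n + 3)*(n^3 - 8*n^2 + 19*n - 12) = (n - 4)*(n + 3)*(n^2 - 4*n + 3) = (n - 4)*(n - 3)*(n + 3)*(n - 1)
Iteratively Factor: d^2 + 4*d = (d + 4)*(d)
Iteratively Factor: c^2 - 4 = (c - 2)*(c + 2)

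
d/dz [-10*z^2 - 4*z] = -20*z - 4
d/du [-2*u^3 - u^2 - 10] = 2*u*(-3*u - 1)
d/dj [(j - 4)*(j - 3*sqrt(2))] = 2*j - 3*sqrt(2) - 4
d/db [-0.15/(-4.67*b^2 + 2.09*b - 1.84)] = (0.3135 - 1.401*b)/(4.67*b^2 - 2.09*b + 1.84)^2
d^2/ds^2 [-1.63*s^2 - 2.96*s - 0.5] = -3.26000000000000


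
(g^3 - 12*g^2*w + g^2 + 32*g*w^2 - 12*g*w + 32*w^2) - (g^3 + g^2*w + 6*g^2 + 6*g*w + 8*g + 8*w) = -13*g^2*w - 5*g^2 + 32*g*w^2 - 18*g*w - 8*g + 32*w^2 - 8*w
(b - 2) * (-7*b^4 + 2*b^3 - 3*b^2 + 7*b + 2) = -7*b^5 + 16*b^4 - 7*b^3 + 13*b^2 - 12*b - 4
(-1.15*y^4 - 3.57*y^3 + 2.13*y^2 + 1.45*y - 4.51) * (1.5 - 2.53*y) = 2.9095*y^5 + 7.3071*y^4 - 10.7439*y^3 - 0.4735*y^2 + 13.5853*y - 6.765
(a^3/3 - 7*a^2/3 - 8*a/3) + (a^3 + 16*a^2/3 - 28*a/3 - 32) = 4*a^3/3 + 3*a^2 - 12*a - 32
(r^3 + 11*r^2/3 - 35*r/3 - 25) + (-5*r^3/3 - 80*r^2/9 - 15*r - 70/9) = -2*r^3/3 - 47*r^2/9 - 80*r/3 - 295/9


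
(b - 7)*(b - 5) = b^2 - 12*b + 35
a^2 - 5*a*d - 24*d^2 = (a - 8*d)*(a + 3*d)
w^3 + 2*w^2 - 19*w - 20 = (w - 4)*(w + 1)*(w + 5)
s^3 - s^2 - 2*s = s*(s - 2)*(s + 1)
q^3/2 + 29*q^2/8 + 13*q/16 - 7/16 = (q/2 + 1/4)*(q - 1/4)*(q + 7)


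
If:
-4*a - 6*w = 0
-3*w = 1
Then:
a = 1/2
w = -1/3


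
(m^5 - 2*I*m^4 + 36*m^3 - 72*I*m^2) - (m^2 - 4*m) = m^5 - 2*I*m^4 + 36*m^3 - m^2 - 72*I*m^2 + 4*m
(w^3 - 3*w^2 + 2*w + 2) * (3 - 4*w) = -4*w^4 + 15*w^3 - 17*w^2 - 2*w + 6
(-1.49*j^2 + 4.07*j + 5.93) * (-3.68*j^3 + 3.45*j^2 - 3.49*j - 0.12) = 5.4832*j^5 - 20.1181*j^4 - 2.5808*j^3 + 6.433*j^2 - 21.1841*j - 0.7116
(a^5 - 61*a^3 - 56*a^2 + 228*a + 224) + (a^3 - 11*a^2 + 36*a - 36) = a^5 - 60*a^3 - 67*a^2 + 264*a + 188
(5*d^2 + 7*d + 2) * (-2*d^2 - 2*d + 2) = -10*d^4 - 24*d^3 - 8*d^2 + 10*d + 4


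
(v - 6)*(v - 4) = v^2 - 10*v + 24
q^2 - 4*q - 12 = (q - 6)*(q + 2)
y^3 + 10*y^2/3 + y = y*(y + 1/3)*(y + 3)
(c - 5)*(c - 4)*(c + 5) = c^3 - 4*c^2 - 25*c + 100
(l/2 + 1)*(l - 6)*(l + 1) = l^3/2 - 3*l^2/2 - 8*l - 6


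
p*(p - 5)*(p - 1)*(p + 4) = p^4 - 2*p^3 - 19*p^2 + 20*p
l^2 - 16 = (l - 4)*(l + 4)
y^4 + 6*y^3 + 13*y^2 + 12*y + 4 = (y + 1)^2*(y + 2)^2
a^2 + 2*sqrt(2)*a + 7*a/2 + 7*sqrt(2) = (a + 7/2)*(a + 2*sqrt(2))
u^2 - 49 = (u - 7)*(u + 7)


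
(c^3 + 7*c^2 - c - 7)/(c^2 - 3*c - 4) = (c^2 + 6*c - 7)/(c - 4)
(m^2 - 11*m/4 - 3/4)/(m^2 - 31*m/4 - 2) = (m - 3)/(m - 8)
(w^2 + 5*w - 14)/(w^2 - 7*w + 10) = (w + 7)/(w - 5)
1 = 1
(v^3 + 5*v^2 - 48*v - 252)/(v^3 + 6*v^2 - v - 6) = (v^2 - v - 42)/(v^2 - 1)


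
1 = 1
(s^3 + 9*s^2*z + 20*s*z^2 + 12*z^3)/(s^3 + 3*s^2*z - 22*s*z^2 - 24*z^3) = (-s - 2*z)/(-s + 4*z)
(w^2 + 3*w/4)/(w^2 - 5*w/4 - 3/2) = w/(w - 2)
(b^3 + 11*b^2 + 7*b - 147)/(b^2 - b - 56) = (b^2 + 4*b - 21)/(b - 8)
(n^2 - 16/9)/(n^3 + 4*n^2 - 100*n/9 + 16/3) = (3*n + 4)/(3*n^2 + 16*n - 12)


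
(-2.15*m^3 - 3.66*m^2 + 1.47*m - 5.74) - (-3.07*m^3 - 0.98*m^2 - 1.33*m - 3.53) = 0.92*m^3 - 2.68*m^2 + 2.8*m - 2.21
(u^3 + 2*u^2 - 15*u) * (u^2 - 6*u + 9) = u^5 - 4*u^4 - 18*u^3 + 108*u^2 - 135*u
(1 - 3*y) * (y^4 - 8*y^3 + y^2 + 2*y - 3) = -3*y^5 + 25*y^4 - 11*y^3 - 5*y^2 + 11*y - 3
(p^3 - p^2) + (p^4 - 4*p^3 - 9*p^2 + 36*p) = p^4 - 3*p^3 - 10*p^2 + 36*p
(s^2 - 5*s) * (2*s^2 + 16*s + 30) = 2*s^4 + 6*s^3 - 50*s^2 - 150*s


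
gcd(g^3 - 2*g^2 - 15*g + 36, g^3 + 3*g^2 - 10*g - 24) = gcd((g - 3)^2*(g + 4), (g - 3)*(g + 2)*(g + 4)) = g^2 + g - 12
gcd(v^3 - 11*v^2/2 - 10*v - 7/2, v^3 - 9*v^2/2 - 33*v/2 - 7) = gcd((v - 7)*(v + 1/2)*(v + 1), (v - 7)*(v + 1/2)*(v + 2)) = v^2 - 13*v/2 - 7/2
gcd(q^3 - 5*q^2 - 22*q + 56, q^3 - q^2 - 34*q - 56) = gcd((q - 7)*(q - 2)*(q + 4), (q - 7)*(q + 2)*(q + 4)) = q^2 - 3*q - 28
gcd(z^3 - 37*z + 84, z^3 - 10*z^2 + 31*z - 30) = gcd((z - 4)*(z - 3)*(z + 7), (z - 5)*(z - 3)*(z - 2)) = z - 3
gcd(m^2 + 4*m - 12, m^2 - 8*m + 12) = m - 2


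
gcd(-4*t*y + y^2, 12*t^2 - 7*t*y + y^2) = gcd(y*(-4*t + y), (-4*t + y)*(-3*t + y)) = -4*t + y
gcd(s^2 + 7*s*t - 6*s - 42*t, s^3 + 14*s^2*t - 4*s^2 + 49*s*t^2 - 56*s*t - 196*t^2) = s + 7*t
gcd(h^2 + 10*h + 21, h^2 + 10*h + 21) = h^2 + 10*h + 21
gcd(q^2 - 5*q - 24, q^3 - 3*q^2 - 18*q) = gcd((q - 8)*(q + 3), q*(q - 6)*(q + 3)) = q + 3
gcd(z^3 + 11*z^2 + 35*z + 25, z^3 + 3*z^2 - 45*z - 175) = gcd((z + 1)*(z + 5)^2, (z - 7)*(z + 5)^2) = z^2 + 10*z + 25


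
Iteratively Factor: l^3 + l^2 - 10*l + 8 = (l - 2)*(l^2 + 3*l - 4) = (l - 2)*(l - 1)*(l + 4)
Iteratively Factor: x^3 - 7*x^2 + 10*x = (x - 5)*(x^2 - 2*x) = (x - 5)*(x - 2)*(x)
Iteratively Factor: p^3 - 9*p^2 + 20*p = (p - 4)*(p^2 - 5*p) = p*(p - 4)*(p - 5)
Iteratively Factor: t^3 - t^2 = (t - 1)*(t^2) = t*(t - 1)*(t)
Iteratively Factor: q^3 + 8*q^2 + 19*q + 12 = (q + 1)*(q^2 + 7*q + 12) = (q + 1)*(q + 4)*(q + 3)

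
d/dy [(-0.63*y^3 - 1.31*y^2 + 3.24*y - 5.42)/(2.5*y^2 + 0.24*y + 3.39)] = (-1.575*y^4 - 0.3024*y^3 - 14.8215*y^2 + 18.2182*y + 12.2844)/(6.25*y^4 + 1.2*y^3 + 17.0076*y^2 + 1.6272*y + 11.4921)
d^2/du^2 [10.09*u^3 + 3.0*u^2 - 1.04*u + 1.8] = 60.54*u + 6.0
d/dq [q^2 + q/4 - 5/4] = 2*q + 1/4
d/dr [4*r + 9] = 4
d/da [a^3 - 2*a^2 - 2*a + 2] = 3*a^2 - 4*a - 2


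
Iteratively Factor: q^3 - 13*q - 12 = (q - 4)*(q^2 + 4*q + 3) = (q - 4)*(q + 3)*(q + 1)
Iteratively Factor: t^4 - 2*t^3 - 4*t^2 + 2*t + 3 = (t - 3)*(t^3 + t^2 - t - 1) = (t - 3)*(t + 1)*(t^2 - 1) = (t - 3)*(t + 1)^2*(t - 1)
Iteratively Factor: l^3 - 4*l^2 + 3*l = (l - 1)*(l^2 - 3*l) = l*(l - 1)*(l - 3)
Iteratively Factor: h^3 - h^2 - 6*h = (h + 2)*(h^2 - 3*h) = h*(h + 2)*(h - 3)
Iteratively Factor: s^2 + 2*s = (s + 2)*(s)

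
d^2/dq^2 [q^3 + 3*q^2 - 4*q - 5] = 6*q + 6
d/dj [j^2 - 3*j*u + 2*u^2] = 2*j - 3*u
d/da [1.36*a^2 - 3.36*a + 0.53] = 2.72*a - 3.36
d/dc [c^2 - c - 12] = 2*c - 1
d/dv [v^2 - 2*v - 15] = 2*v - 2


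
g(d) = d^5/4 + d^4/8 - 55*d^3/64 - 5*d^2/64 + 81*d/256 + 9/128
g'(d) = 5*d^4/4 + d^3/2 - 165*d^2/64 - 5*d/32 + 81/256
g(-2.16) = -1.35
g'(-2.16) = 10.80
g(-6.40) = -2254.51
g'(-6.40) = 1861.80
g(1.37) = -0.21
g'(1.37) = 0.95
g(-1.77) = 0.91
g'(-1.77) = 2.01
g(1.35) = -0.22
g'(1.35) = 0.79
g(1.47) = -0.06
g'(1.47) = 1.94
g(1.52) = 0.05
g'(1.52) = 2.55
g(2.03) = 3.94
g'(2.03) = 14.79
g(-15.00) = -180637.49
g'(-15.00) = 61016.33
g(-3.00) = -29.00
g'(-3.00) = 65.33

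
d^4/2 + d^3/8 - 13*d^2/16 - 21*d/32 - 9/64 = (d/2 + 1/4)*(d - 3/2)*(d + 1/2)*(d + 3/4)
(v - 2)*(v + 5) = v^2 + 3*v - 10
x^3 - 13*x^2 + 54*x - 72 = (x - 6)*(x - 4)*(x - 3)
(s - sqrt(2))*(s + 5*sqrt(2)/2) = s^2 + 3*sqrt(2)*s/2 - 5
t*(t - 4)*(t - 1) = t^3 - 5*t^2 + 4*t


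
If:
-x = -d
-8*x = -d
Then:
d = 0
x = 0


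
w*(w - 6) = w^2 - 6*w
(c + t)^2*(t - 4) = c^2*t - 4*c^2 + 2*c*t^2 - 8*c*t + t^3 - 4*t^2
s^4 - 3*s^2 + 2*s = s*(s - 1)^2*(s + 2)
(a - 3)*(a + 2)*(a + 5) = a^3 + 4*a^2 - 11*a - 30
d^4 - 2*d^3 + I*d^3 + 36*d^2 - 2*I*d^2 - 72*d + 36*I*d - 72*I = (d - 2)*(d - 6*I)*(d + I)*(d + 6*I)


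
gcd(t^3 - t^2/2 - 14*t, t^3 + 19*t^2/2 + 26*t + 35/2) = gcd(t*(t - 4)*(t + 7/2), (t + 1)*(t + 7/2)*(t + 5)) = t + 7/2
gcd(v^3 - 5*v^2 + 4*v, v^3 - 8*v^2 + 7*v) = v^2 - v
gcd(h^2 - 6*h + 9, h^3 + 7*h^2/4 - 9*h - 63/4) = h - 3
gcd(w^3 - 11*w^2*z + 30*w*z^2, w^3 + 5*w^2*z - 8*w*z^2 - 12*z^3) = 1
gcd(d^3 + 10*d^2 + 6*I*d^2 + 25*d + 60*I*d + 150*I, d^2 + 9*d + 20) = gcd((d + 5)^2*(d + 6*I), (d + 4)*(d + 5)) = d + 5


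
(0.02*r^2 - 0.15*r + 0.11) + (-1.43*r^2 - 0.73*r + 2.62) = -1.41*r^2 - 0.88*r + 2.73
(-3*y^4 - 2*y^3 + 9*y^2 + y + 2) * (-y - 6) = 3*y^5 + 20*y^4 + 3*y^3 - 55*y^2 - 8*y - 12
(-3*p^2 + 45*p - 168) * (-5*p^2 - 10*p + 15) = 15*p^4 - 195*p^3 + 345*p^2 + 2355*p - 2520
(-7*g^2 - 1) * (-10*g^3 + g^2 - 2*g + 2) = 70*g^5 - 7*g^4 + 24*g^3 - 15*g^2 + 2*g - 2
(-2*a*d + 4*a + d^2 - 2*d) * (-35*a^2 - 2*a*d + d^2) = 70*a^3*d - 140*a^3 - 31*a^2*d^2 + 62*a^2*d - 4*a*d^3 + 8*a*d^2 + d^4 - 2*d^3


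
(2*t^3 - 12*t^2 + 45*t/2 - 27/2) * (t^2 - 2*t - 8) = 2*t^5 - 16*t^4 + 61*t^3/2 + 75*t^2/2 - 153*t + 108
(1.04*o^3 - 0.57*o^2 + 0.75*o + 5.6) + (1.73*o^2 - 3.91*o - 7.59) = 1.04*o^3 + 1.16*o^2 - 3.16*o - 1.99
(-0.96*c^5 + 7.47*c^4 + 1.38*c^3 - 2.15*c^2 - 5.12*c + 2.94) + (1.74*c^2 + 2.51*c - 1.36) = -0.96*c^5 + 7.47*c^4 + 1.38*c^3 - 0.41*c^2 - 2.61*c + 1.58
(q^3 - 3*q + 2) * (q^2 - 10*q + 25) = q^5 - 10*q^4 + 22*q^3 + 32*q^2 - 95*q + 50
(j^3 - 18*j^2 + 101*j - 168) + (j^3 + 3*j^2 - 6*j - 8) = 2*j^3 - 15*j^2 + 95*j - 176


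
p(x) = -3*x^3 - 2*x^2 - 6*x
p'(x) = -9*x^2 - 4*x - 6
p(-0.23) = 1.31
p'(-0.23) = -5.56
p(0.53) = -4.19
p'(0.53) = -10.65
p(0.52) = -4.08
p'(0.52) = -10.51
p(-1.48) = 14.22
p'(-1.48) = -19.79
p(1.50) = -23.62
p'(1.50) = -32.25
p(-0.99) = 6.89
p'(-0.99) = -10.86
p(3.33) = -152.94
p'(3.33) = -119.12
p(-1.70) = 19.16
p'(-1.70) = -25.21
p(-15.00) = 9765.00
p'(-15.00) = -1971.00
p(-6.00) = 612.00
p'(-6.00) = -306.00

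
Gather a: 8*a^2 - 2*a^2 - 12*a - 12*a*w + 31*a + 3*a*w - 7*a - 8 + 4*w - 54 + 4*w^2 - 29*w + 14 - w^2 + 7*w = 6*a^2 + a*(12 - 9*w) + 3*w^2 - 18*w - 48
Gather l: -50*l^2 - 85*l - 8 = -50*l^2 - 85*l - 8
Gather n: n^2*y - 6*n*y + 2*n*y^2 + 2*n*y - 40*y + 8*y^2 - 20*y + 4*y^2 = n^2*y + n*(2*y^2 - 4*y) + 12*y^2 - 60*y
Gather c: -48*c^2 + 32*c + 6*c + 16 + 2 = -48*c^2 + 38*c + 18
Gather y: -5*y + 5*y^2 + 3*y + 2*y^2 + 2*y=7*y^2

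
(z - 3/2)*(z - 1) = z^2 - 5*z/2 + 3/2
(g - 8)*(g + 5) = g^2 - 3*g - 40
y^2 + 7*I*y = y*(y + 7*I)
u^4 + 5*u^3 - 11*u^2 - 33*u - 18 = (u - 3)*(u + 1)^2*(u + 6)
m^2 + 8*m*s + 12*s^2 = (m + 2*s)*(m + 6*s)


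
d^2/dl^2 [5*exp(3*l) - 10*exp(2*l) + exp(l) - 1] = (45*exp(2*l) - 40*exp(l) + 1)*exp(l)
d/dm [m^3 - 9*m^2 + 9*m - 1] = 3*m^2 - 18*m + 9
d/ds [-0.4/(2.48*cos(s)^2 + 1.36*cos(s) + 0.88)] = -(1.984*cos(s) + 0.544)*sin(s)/(2.48*cos(s)^2 + 1.36*cos(s) + 0.88)^2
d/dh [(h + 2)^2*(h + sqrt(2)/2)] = (h + 2)*(3*h + sqrt(2) + 2)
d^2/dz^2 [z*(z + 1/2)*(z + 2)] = 6*z + 5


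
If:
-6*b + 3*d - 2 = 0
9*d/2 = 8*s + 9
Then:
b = 8*s/9 + 2/3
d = 16*s/9 + 2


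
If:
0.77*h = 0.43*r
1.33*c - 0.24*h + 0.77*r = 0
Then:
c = -0.478175959378967*r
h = 0.558441558441558*r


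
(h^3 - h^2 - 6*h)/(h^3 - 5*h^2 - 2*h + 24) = h/(h - 4)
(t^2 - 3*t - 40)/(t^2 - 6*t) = (t^2 - 3*t - 40)/(t*(t - 6))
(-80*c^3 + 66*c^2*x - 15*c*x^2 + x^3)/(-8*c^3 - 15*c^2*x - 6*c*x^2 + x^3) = (10*c^2 - 7*c*x + x^2)/(c^2 + 2*c*x + x^2)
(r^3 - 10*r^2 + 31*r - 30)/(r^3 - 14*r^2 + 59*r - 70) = (r - 3)/(r - 7)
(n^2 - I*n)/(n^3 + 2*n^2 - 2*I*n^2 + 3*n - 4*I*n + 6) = n*(n - I)/(n^3 + 2*n^2*(1 - I) + n*(3 - 4*I) + 6)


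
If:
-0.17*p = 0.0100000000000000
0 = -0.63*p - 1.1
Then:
No Solution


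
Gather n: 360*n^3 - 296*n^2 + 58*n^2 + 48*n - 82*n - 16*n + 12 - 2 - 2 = 360*n^3 - 238*n^2 - 50*n + 8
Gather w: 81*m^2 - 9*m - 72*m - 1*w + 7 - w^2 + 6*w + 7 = 81*m^2 - 81*m - w^2 + 5*w + 14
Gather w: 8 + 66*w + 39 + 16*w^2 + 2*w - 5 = 16*w^2 + 68*w + 42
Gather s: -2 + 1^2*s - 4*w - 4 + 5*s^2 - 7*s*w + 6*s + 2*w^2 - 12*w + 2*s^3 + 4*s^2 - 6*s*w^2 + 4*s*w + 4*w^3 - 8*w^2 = 2*s^3 + 9*s^2 + s*(-6*w^2 - 3*w + 7) + 4*w^3 - 6*w^2 - 16*w - 6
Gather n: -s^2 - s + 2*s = -s^2 + s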